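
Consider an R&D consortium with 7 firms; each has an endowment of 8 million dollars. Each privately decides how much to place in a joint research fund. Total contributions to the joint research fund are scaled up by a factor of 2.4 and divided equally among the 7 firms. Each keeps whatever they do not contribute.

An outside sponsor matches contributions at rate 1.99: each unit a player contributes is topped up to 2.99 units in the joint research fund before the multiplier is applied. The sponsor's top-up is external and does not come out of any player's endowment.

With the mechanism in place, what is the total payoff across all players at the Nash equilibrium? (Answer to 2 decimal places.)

401.86 million dollars

The effective private return per unit is now 2.4 × 2.99 / 7 = 1.0251 > 1, so every player's dominant strategy flips to full contribution.
So the Nash equilibrium is full contribution by all 7; the group earns 2.4 × 2.99 × 56 = 401.86.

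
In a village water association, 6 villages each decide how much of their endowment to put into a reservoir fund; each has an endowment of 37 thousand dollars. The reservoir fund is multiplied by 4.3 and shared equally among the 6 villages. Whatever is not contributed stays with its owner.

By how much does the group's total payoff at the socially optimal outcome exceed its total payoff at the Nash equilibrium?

732.60 thousand dollars

Each contributed unit returns 4.3/6 = 0.7167 to its contributor — below 1 — so contributing 0 is dominant for every player. At the Nash equilibrium everyone keeps their 37, and the group total is 6 × 37 = 222.
Each contributed unit returns 4.300 to the group as a whole (0.7167 to each of 6 players), which exceeds 1, so the social optimum is full contribution: group total = 4.300 × 222 = 954.60.
Efficiency loss = 954.60 − 222 = 732.60.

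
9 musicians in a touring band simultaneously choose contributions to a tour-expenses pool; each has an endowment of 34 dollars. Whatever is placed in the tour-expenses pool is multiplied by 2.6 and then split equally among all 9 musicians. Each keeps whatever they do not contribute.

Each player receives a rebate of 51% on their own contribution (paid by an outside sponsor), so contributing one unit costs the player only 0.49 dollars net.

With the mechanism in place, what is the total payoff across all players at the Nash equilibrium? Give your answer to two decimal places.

306.00 dollars

Even with the mechanism, each unit contributed returns only (2.6/9) / 0.49 = 0.5896 per unit of net cost, so contributing nothing is still dominant.
Everyone keeps their endowment and the group total is 9 × 34 = 306.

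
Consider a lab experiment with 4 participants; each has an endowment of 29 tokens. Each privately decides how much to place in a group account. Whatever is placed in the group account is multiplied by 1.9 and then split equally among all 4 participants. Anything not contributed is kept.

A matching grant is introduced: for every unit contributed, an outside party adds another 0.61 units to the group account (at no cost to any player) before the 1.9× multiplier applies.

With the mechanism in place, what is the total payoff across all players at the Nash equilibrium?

With the mechanism, a contributed unit returns 1.9 × 1.61 / 4 = 0.7648 per unit of net cost — still below 1 — so contributing 0 remains dominant for every player.
At the Nash equilibrium no one contributes; group total payoff = 4 × 29 = 116.

116.00 tokens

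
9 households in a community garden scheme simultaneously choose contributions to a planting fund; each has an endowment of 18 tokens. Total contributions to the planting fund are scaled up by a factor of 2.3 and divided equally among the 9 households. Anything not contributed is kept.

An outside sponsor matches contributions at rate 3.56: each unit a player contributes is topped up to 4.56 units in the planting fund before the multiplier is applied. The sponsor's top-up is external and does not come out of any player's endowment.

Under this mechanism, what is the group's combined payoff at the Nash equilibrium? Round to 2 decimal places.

Under the mechanism each unit contributed yields 2.3 × 4.56 / 9 = 1.1653 back to its contributor per unit of net cost, which exceeds 1, making full contribution the dominant choice for everyone.
At the Nash equilibrium everyone contributes 18. Group total payoff = 2.3 × 4.56 × 162 = 1699.06.

1699.06 tokens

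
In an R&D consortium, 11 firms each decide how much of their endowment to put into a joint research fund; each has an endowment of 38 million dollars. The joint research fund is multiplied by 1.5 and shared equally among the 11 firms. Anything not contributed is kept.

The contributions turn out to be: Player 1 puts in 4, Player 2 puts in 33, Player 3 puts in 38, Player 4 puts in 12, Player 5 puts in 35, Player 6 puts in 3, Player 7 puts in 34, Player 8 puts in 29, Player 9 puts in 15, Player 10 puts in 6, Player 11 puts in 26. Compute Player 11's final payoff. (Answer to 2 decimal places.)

44.05 million dollars

Total contributed: 4 + 33 + 38 + 12 + 35 + 3 + 34 + 29 + 15 + 6 + 26 = 235.
Each receives 1.5 × 235 / 11 = 32.05 from the joint research fund.
Player 11 keeps 38 − 26 = 12, so Player 11's payoff is 12 + 32.05 = 44.05.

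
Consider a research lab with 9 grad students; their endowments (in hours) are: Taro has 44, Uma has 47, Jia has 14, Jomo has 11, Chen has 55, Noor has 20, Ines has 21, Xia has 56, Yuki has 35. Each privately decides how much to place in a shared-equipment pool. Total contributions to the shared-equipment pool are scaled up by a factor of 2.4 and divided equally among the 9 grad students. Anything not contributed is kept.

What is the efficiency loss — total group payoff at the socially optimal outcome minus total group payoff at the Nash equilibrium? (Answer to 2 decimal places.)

424.20 hours

The private return per contributed unit is 2.4/9 = 0.2667 < 1 for every player regardless of endowment, so the Nash equilibrium is zero contribution and the group total is Σ E_j = 44 + 47 + 14 + 11 + 55 + 20 + 21 + 56 + 35 = 303.
Each contributed unit returns 2.400 to the group, so the social optimum is full contribution by everyone: group total = 2.400 × 303 = 727.20.
Efficiency loss = (2.400 − 1) × 303 = 424.20.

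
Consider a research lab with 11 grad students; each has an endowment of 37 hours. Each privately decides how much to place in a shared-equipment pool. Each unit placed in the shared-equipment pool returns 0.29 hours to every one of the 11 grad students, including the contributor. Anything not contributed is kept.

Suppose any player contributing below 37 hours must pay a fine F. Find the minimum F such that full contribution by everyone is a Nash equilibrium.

Given the others contribute fully, the best deviation is to contribute 0 (any partial contribution still incurs the fine and gives up units whose private return 0.29 is below 1).
Deviating from 37 to 0 saves 37 hours but forfeits the deviator's share of the drop in the shared-equipment pool: 0.29 × 37 = 10.73.
So the deviation gain is 37 − 10.73 = 26.27, and the fine must be at least 26.27 hours to wipe it out.

26.27 hours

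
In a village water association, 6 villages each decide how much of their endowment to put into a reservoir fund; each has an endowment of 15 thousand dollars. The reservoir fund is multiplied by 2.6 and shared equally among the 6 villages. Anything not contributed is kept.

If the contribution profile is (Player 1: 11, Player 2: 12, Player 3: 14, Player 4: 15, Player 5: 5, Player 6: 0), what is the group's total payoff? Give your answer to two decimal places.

181.20 thousand dollars

Total contributed: 11 + 12 + 14 + 15 + 5 + 0 = 57; total kept: 6 × 15 − 57 = 33.
The reservoir fund pays out 2.6 × 57 = 148.20 in aggregate.
Group total = 33 + 148.20 = 181.20.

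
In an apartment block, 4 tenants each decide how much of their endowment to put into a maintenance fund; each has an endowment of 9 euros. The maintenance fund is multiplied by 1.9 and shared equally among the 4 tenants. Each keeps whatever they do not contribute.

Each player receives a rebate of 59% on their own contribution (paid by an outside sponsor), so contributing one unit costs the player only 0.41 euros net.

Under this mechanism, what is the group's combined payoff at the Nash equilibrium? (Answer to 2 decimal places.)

Under the mechanism each unit contributed yields (1.9/4) / 0.41 = 1.1585 back to its contributor per unit of net cost, which exceeds 1, making full contribution the dominant choice for everyone.
At the Nash equilibrium everyone contributes 9. Group total payoff = 4 × (9 × 0.59 + 1.9 × 9) = 89.64.

89.64 euros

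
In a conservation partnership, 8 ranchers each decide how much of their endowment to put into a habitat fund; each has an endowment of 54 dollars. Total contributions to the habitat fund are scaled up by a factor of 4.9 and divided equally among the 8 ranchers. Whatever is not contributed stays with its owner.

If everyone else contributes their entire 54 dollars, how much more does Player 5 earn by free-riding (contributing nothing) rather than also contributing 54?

Switching from a contribution of 54 to 0 lets Player 5 keep an extra 54 dollars, but lowers the habitat fund by 54, which costs Player 5 their own share of that drop: 4.9/8 × 54 = 33.07.
Net gain = 54 − 33.07 = 20.93. The private return per contributed unit (0.6125) is below 1, so free-riding is indeed the best response regardless of what the others do.

20.93 dollars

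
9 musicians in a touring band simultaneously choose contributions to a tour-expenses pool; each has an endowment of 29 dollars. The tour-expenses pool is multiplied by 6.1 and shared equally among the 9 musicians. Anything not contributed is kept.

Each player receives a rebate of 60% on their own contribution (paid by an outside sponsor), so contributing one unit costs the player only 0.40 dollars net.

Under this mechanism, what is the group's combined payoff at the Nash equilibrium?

With the mechanism, a contributed unit returns (6.1/9) / 0.40 = 1.6944 per unit of net cost to the contributor — now above 1 — so contributing fully is weakly dominant for every player.
So the Nash equilibrium is full contribution by all 9; the group earns 9 × (29 × 0.60 + 6.1 × 29) = 1748.70.

1748.70 dollars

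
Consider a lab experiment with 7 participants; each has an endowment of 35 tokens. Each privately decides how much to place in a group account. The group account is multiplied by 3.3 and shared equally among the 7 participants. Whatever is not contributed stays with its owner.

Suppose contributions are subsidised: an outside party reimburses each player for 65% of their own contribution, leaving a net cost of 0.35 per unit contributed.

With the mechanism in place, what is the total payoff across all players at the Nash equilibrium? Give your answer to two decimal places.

967.75 tokens

With the mechanism, a contributed unit returns (3.3/7) / 0.35 = 1.3469 per unit of net cost to the contributor — now above 1 — so contributing fully is weakly dominant for every player.
At the Nash equilibrium everyone contributes 35. Group total payoff = 7 × (35 × 0.65 + 3.3 × 35) = 967.75.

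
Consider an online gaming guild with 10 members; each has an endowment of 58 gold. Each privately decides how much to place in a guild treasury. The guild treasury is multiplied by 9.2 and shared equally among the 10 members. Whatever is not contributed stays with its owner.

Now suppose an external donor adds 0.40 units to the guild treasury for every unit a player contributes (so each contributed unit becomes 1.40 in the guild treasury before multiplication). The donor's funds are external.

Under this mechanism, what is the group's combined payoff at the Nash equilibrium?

The effective private return per unit is now 9.2 × 1.40 / 10 = 1.2880 > 1, so every player's dominant strategy flips to full contribution.
So the Nash equilibrium is full contribution by all 10; the group earns 9.2 × 1.40 × 580 = 7470.40.

7470.40 gold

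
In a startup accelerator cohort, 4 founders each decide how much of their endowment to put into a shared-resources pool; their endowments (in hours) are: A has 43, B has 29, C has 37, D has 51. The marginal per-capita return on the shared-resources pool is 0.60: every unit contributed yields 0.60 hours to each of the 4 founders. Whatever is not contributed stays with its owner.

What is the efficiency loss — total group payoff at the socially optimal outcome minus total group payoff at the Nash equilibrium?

224.00 hours

The private return per contributed unit is 0.60 < 1 for everyone, so the Nash equilibrium is zero contribution and the group total is Σ E_j = 43 + 29 + 37 + 51 = 160.
Each contributed unit returns 2.400 to the group, so the social optimum is full contribution by everyone: group total = 2.400 × 160 = 384.00.
Efficiency loss = (2.400 − 1) × 160 = 224.00.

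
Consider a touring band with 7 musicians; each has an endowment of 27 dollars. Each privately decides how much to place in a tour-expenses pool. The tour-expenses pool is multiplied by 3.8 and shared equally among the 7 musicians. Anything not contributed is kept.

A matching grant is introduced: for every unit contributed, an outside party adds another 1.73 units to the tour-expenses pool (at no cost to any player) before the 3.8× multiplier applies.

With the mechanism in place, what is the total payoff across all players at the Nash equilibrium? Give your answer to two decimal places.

Under the mechanism each unit contributed yields 3.8 × 2.73 / 7 = 1.4820 back to its contributor per unit of net cost, which exceeds 1, making full contribution the dominant choice for everyone.
At the Nash equilibrium everyone contributes 27. Group total payoff = 3.8 × 2.73 × 189 = 1960.69.

1960.69 dollars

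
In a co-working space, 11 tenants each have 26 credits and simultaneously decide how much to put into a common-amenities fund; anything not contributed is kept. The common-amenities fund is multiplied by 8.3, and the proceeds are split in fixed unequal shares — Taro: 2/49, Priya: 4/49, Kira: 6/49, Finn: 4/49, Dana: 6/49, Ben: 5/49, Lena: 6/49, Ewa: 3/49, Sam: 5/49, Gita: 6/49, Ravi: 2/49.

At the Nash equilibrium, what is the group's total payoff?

Player j's private return per contributed unit is 8.3 × (j's share). Contributing is weakly dominant for j when that share is at least 1/8.3 = 0.1205, and contributing 0 is dominant otherwise.
Kira, Dana, Lena and Gita clear that bar, contributing 26 each; the remaining 7 contribute 0. Total contributed: 104.
The common-amenities fund pays out 8.3 × 104 = 863.20 in total (split across the unequal shares, but the aggregate is all that matters for the group sum).
The 7 free-riders keep 26 each, adding 182. Group total = 182 + 863.20 = 1045.20.

1045.20 credits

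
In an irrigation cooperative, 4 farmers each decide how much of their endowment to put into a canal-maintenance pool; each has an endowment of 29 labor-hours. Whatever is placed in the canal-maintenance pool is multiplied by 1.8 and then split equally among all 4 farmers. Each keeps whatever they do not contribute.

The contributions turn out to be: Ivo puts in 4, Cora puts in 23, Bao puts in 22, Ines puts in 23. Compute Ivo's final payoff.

Total contributed: 4 + 23 + 22 + 23 = 72.
Each receives 1.8 × 72 / 4 = 32.40 from the canal-maintenance pool.
Ivo keeps 29 − 4 = 25, so Ivo's payoff is 25 + 32.40 = 57.40.

57.40 labor-hours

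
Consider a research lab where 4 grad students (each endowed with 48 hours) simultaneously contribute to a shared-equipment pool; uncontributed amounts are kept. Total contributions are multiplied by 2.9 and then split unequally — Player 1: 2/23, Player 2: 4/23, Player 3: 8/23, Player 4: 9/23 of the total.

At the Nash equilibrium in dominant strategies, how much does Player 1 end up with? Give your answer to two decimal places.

A player with share s gets back 2.9·s per unit contributed, so full contribution is dominant for anyone with s > 1/2.9 = 0.3448 and zero contribution is dominant for anyone below.
Player 3 and Player 4 clear that bar, contributing 48 each; the remaining 2 contribute 0. Total contributed: 96.
Player 1 keeps 48 and receives 2.9 × 96 × 2/23 = 24.21 from the shared-equipment pool, for a payoff of 72.21.

72.21 hours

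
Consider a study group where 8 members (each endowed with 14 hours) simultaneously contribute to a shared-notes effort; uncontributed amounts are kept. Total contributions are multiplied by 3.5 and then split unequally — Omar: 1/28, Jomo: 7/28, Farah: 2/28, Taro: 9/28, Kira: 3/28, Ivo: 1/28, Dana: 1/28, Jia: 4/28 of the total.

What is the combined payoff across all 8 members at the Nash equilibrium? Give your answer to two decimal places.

147.00 hours

A player with share s gets back 3.5·s per unit contributed, so full contribution is dominant for anyone with s > 1/3.5 = 0.2857 and zero contribution is dominant for anyone below.
Taro alone (share 9/28) is above the threshold, contributing 14; the remaining 7 contribute 0. Total contributed: 14.
The shared-notes effort pays out 3.5 × 14 = 49.00 in total (split across the unequal shares, but the aggregate is all that matters for the group sum).
The 7 free-riders keep 14 each, adding 98. Group total = 98 + 49.00 = 147.00.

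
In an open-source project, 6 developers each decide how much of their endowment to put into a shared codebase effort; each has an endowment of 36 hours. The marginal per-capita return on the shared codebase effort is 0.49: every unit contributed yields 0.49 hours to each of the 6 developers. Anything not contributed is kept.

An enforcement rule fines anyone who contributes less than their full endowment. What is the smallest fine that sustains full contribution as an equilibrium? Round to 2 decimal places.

Given the others contribute fully, the best deviation is to contribute 0 (any partial contribution still incurs the fine and gives up units whose private return 0.49 is below 1).
Deviating from 36 to 0 saves 36 hours but forfeits the deviator's share of the drop in the shared codebase effort: 0.49 × 36 = 17.64.
So the deviation gain is 36 − 17.64 = 18.36, and the fine must be at least 18.36 hours to wipe it out.

18.36 hours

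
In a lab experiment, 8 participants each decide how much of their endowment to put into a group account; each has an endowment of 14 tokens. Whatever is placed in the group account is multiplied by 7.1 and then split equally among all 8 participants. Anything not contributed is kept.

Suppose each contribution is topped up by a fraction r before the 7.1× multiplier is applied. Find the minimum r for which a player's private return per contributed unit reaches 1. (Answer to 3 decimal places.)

With matching at rate r, one contributed unit becomes (1 + r) in the group account and returns 7.1 × (1 + r) / 8 to the contributor.
Setting this equal to 1: 1 + r = 8/7.1 = 1.1268.
So the minimum matching rate is r = 1.1268 − 1 = 0.127.

0.127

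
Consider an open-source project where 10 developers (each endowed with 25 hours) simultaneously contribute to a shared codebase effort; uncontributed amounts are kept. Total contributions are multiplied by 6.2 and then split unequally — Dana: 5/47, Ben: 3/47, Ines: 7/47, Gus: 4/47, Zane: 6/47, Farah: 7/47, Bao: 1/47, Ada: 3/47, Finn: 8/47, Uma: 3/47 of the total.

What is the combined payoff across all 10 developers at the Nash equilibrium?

380.00 hours

Each unit j contributes comes back to j as 6.2 × (j's share), so j prefers to contribute only if that share exceeds 1/6.2 = 0.1613; otherwise keeping the unit dominates.
Only Finn (8/47) clears that bar, contributing 25; the remaining 9 contribute 0. Total contributed: 25.
The shared codebase effort pays out 6.2 × 25 = 155.00 in total (split across the unequal shares, but the aggregate is all that matters for the group sum).
The 9 free-riders keep 25 each, adding 225. Group total = 225 + 155.00 = 380.00.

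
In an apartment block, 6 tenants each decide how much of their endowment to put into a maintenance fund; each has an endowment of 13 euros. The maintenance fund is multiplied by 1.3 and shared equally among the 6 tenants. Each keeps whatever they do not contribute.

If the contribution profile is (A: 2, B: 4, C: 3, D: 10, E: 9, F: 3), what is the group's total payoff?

Total contributed: 2 + 4 + 3 + 10 + 9 + 3 = 31; total kept: 6 × 13 − 31 = 47.
The maintenance fund pays out 1.3 × 31 = 40.30 in aggregate.
Group total = 47 + 40.30 = 87.30.

87.30 euros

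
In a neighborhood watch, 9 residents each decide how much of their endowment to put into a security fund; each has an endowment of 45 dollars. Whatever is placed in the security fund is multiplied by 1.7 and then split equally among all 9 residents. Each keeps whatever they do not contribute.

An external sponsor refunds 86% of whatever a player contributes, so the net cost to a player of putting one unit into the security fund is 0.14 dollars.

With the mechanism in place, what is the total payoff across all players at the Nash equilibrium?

1036.80 dollars

With the mechanism, a contributed unit returns (1.7/9) / 0.14 = 1.3492 per unit of net cost to the contributor — now above 1 — so contributing fully is weakly dominant for every player.
So the Nash equilibrium is full contribution by all 9; the group earns 9 × (45 × 0.86 + 1.7 × 45) = 1036.80.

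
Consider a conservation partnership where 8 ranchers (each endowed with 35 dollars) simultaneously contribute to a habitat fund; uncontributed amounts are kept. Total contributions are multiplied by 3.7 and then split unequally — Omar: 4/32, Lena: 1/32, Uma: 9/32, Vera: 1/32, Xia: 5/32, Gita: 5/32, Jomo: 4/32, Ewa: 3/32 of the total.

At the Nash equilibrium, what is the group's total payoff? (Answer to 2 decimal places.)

374.50 dollars

Player j's private return per contributed unit is 3.7 × (j's share). Contributing is weakly dominant for j when that share is at least 1/3.7 = 0.2703, and contributing 0 is dominant otherwise.
Only Uma (9/32) clears that bar, contributing 35; the remaining 7 contribute 0. Total contributed: 35.
The habitat fund pays out 3.7 × 35 = 129.50 in total (split across the unequal shares, but the aggregate is all that matters for the group sum).
The 7 free-riders keep 35 each, adding 245. Group total = 245 + 129.50 = 374.50.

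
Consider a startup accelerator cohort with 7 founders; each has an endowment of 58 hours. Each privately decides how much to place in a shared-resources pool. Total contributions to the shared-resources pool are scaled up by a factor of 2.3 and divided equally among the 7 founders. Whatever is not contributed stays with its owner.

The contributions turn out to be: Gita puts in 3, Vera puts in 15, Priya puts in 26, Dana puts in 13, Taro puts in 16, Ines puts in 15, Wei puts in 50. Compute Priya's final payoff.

77.34 hours

Total contributed: 3 + 15 + 26 + 13 + 16 + 15 + 50 = 138.
Each receives 2.3 × 138 / 7 = 45.34 from the shared-resources pool.
Priya keeps 58 − 26 = 32, so Priya's payoff is 32 + 45.34 = 77.34.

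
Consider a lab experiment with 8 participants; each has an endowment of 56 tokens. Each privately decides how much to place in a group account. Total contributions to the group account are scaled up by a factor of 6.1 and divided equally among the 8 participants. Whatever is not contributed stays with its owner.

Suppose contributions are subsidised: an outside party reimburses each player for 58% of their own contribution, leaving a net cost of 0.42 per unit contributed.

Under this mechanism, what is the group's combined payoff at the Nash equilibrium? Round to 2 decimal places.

2992.64 tokens

Under the mechanism each unit contributed yields (6.1/8) / 0.42 = 1.8155 back to its contributor per unit of net cost, which exceeds 1, making full contribution the dominant choice for everyone.
So the Nash equilibrium is full contribution by all 8; the group earns 8 × (56 × 0.58 + 6.1 × 56) = 2992.64.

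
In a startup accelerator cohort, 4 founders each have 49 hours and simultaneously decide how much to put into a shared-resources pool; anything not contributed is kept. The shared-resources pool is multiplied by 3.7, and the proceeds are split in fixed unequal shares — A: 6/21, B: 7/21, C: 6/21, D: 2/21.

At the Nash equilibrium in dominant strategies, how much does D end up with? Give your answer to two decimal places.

100.80 hours

Player j's private return per contributed unit is 3.7 × (j's share). Contributing is weakly dominant for j when that share is at least 1/3.7 = 0.2703, and contributing 0 is dominant otherwise.
A, B and C are above the threshold, contributing 49 each; the remaining 1 contribute 0. Total contributed: 147.
D keeps 49 and receives 3.7 × 147 × 2/21 = 51.80 from the shared-resources pool, for a payoff of 100.80.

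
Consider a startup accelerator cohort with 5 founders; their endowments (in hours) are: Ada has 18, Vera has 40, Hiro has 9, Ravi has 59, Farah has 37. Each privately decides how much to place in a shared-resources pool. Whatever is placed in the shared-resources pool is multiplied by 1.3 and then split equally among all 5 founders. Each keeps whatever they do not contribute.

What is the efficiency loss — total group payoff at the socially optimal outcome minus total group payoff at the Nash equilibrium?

The private return per contributed unit is 1.3/5 = 0.2600 < 1 for every player regardless of endowment, so the Nash equilibrium is zero contribution and the group total is Σ E_j = 18 + 40 + 9 + 59 + 37 = 163.
Each contributed unit returns 1.300 to the group, so the social optimum is full contribution by everyone: group total = 1.300 × 163 = 211.90.
Efficiency loss = (1.300 − 1) × 163 = 48.90.

48.90 hours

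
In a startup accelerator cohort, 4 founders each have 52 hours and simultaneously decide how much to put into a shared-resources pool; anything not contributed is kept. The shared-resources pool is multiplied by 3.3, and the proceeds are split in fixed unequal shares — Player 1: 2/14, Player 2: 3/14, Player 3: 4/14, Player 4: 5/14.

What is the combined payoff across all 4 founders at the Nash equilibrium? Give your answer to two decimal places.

327.60 hours

Each unit j contributes comes back to j as 3.3 × (j's share), so j prefers to contribute only if that share exceeds 1/3.3 = 0.3030; otherwise keeping the unit dominates.
The only share above 0.3030 is Player 4's 5/14, contributing 52; the remaining 3 contribute 0. Total contributed: 52.
The shared-resources pool pays out 3.3 × 52 = 171.60 in total (split across the unequal shares, but the aggregate is all that matters for the group sum).
The 3 free-riders keep 52 each, adding 156. Group total = 156 + 171.60 = 327.60.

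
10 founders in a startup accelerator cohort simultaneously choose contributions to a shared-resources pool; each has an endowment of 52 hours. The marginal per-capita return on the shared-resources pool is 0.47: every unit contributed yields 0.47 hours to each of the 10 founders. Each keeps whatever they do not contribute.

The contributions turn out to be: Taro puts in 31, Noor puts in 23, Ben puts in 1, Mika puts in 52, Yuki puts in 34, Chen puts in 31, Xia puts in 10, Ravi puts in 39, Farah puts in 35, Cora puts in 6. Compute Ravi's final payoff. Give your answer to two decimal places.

136.14 hours

Total contributed: 31 + 23 + 1 + 52 + 34 + 31 + 10 + 39 + 35 + 6 = 262.
Each receives 0.47 × 262 = 123.14 from the shared-resources pool.
Ravi keeps 52 − 39 = 13, so Ravi's payoff is 13 + 123.14 = 136.14.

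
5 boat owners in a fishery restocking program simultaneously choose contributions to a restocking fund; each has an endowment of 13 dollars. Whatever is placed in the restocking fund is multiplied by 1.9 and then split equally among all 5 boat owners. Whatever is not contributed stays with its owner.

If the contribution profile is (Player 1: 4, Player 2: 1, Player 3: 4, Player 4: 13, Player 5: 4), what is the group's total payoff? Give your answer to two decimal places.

88.40 dollars

Total contributed: 4 + 1 + 4 + 13 + 4 = 26; total kept: 5 × 13 − 26 = 39.
The restocking fund pays out 1.9 × 26 = 49.40 in aggregate.
Group total = 39 + 49.40 = 88.40.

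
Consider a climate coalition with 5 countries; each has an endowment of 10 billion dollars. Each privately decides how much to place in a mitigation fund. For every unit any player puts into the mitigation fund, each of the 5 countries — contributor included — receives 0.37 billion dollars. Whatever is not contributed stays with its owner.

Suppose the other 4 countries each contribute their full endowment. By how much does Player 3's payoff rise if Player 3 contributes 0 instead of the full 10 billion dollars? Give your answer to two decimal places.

Switching from a contribution of 10 to 0 lets Player 3 keep an extra 10 billion dollars, but lowers the mitigation fund by 10, which costs Player 3 their own share of that drop: 0.37 × 10 = 3.70.
Net gain = 10 − 3.70 = 6.30. The private return per contributed unit (0.37) is below 1, so free-riding is indeed the best response regardless of what the others do.

6.30 billion dollars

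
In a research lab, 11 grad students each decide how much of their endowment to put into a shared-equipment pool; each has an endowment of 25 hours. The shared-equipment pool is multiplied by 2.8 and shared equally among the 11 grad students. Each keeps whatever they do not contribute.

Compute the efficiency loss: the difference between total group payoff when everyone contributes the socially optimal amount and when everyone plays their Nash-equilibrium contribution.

495.00 hours

Each contributed unit returns 2.8/11 = 0.2545 to its contributor — below 1 — so contributing 0 is dominant for every player. At the Nash equilibrium everyone keeps their 25, and the group total is 11 × 25 = 275.
Each contributed unit returns 2.800 to the group as a whole (0.2545 to each of 11 players), which exceeds 1, so the social optimum is full contribution: group total = 2.800 × 275 = 770.00.
Efficiency loss = 770.00 − 275 = 495.00.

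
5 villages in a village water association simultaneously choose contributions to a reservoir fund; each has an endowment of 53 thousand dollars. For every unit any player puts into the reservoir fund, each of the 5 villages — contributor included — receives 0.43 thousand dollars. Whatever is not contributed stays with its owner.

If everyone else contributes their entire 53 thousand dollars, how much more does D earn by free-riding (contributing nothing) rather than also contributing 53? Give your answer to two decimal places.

Switching from a contribution of 53 to 0 lets D keep an extra 53 thousand dollars, but lowers the reservoir fund by 53, which costs D their own share of that drop: 0.43 × 53 = 22.79.
Net gain = 53 − 22.79 = 30.21. The private return per contributed unit (0.43) is below 1, so free-riding is indeed the best response regardless of what the others do.

30.21 thousand dollars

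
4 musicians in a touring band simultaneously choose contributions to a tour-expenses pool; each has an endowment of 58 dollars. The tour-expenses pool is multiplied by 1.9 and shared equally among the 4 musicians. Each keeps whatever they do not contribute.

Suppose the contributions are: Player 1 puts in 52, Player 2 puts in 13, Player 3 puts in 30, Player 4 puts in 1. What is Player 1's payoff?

Total contributed: 52 + 13 + 30 + 1 = 96.
Each receives 1.9 × 96 / 4 = 45.60 from the tour-expenses pool.
Player 1 keeps 58 − 52 = 6, so Player 1's payoff is 6 + 45.60 = 51.60.

51.60 dollars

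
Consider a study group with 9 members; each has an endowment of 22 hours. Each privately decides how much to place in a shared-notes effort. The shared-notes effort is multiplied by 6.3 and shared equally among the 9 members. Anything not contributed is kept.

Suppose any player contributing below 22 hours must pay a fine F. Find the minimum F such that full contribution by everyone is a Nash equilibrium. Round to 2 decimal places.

Given the others contribute fully, the best deviation is to contribute 0 (any partial contribution still incurs the fine and gives up units whose private return 0.7000 is below 1).
Deviating from 22 to 0 saves 22 hours but forfeits the deviator's share of the drop in the shared-notes effort: 6.3/9 × 22 = 15.40.
So the deviation gain is 22 − 15.40 = 6.60, and the fine must be at least 6.60 hours to wipe it out.

6.60 hours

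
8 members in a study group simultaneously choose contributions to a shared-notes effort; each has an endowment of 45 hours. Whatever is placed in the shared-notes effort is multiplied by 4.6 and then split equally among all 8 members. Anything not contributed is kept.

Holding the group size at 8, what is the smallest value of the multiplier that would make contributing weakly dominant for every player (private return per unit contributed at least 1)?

A contributed unit returns (multiplier)/8 to its contributor.
This reaches 1 exactly when the multiplier is 8.

8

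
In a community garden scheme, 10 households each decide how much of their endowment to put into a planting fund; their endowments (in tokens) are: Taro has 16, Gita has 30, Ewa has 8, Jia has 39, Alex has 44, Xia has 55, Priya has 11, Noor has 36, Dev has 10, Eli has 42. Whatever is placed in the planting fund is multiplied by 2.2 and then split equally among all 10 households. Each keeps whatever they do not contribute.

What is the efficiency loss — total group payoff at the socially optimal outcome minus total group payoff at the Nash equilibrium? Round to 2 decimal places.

349.20 tokens

The private return per contributed unit is 2.2/10 = 0.2200 < 1 for every player regardless of endowment, so the Nash equilibrium is zero contribution and the group total is Σ E_j = 16 + 30 + 8 + 39 + 44 + 55 + 11 + 36 + 10 + 42 = 291.
Each contributed unit returns 2.200 to the group, so the social optimum is full contribution by everyone: group total = 2.200 × 291 = 640.20.
Efficiency loss = (2.200 − 1) × 291 = 349.20.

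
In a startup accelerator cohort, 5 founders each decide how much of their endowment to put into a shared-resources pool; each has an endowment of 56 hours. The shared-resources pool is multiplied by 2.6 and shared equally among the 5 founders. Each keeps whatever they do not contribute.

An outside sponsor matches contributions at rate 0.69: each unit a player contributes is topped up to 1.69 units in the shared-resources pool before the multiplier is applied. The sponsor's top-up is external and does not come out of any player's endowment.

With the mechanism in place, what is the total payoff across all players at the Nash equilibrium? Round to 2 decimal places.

280.00 hours

Even with the mechanism, each unit contributed returns only 2.6 × 1.69 / 5 = 0.8788 per unit of net cost, so contributing nothing is still dominant.
At the Nash equilibrium no one contributes; group total payoff = 5 × 56 = 280.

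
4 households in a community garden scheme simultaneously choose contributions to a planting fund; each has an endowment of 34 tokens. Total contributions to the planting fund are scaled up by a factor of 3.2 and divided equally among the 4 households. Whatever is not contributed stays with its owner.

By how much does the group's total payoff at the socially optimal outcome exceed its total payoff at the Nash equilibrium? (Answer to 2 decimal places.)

299.20 tokens

Each contributed unit returns 3.2/4 = 0.8000 to its contributor — below 1 — so contributing 0 is dominant for every player. At the Nash equilibrium everyone keeps their 34, and the group total is 4 × 34 = 136.
Each contributed unit returns 3.200 to the group as a whole (0.8000 to each of 4 players), which exceeds 1, so the social optimum is full contribution: group total = 3.200 × 136 = 435.20.
Efficiency loss = 435.20 − 136 = 299.20.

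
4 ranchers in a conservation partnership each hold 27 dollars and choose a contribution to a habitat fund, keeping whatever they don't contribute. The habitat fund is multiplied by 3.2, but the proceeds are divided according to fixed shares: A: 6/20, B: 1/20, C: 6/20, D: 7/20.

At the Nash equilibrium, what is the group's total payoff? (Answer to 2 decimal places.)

167.40 dollars

Each unit j contributes comes back to j as 3.2 × (j's share), so j prefers to contribute only if that share exceeds 1/3.2 = 0.3125; otherwise keeping the unit dominates.
The only share above 0.3125 is D's 7/20, contributing 27; the remaining 3 contribute 0. Total contributed: 27.
The habitat fund pays out 3.2 × 27 = 86.40 in total (split across the unequal shares, but the aggregate is all that matters for the group sum).
The 3 free-riders keep 27 each, adding 81. Group total = 81 + 86.40 = 167.40.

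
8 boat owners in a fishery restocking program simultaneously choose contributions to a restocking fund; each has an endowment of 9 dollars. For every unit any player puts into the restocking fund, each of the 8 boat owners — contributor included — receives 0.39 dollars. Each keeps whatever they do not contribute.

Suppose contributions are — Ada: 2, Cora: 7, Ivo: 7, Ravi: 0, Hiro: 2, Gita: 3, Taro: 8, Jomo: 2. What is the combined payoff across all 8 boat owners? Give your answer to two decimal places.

137.72 dollars

Total contributed: 2 + 7 + 7 + 0 + 2 + 3 + 8 + 2 = 31; total kept: 8 × 9 − 31 = 41.
The restocking fund pays out 0.39 × 8 × 31 = 96.72 in aggregate.
Group total = 41 + 96.72 = 137.72.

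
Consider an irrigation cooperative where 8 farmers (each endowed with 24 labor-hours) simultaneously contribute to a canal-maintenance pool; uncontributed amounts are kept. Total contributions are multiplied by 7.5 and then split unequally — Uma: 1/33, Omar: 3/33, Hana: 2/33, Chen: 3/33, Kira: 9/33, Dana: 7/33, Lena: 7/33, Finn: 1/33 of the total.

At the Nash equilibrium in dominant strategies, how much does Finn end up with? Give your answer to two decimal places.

Each unit j contributes comes back to j as 7.5 × (j's share), so j prefers to contribute only if that share exceeds 1/7.5 = 0.1333; otherwise keeping the unit dominates.
The shares above 0.1333 belong to Kira, Dana and Lena, contributing 24 each; the remaining 5 contribute 0. Total contributed: 72.
Finn keeps 24 and receives 7.5 × 72 × 1/33 = 16.36 from the canal-maintenance pool, for a payoff of 40.36.

40.36 labor-hours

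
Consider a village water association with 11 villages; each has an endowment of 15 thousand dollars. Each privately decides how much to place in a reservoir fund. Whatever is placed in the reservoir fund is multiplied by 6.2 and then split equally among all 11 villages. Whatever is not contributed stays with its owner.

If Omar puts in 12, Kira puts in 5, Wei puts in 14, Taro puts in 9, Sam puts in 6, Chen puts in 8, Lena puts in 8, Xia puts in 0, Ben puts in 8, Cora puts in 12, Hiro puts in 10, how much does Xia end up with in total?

Total contributed: 12 + 5 + 14 + 9 + 6 + 8 + 8 + 0 + 8 + 12 + 10 = 92.
Each receives 6.2 × 92 / 11 = 51.85 from the reservoir fund.
Xia keeps 15 − 0 = 15, so Xia's payoff is 15 + 51.85 = 66.85.

66.85 thousand dollars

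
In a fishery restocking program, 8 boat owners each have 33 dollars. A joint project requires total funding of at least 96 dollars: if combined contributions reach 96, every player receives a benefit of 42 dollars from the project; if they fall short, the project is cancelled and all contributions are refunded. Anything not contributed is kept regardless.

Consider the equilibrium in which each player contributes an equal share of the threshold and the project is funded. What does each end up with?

Equal share of the threshold: 96/8 = 12.
At this profile no one gains by cutting their contribution: any cut drops the total below 96, the project is cancelled, contributions are refunded, and the deviator ends with 33, which is less than 33 − 12 + 42 = 63. Contributing more than 12 just wastes the excess. So contributing exactly 12 is a best response.
Each player's payoff: 33 − 12 + 42 = 63.

63 dollars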